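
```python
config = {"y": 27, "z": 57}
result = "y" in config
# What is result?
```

Trace (tracking result):
config = {'y': 27, 'z': 57}  # -> config = {'y': 27, 'z': 57}
result = 'y' in config  # -> result = True

Answer: True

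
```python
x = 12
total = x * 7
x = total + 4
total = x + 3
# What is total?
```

Answer: 91

Derivation:
Trace (tracking total):
x = 12  # -> x = 12
total = x * 7  # -> total = 84
x = total + 4  # -> x = 88
total = x + 3  # -> total = 91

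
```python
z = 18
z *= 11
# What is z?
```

Trace (tracking z):
z = 18  # -> z = 18
z *= 11  # -> z = 198

Answer: 198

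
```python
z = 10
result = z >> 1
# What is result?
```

Trace (tracking result):
z = 10  # -> z = 10
result = z >> 1  # -> result = 5

Answer: 5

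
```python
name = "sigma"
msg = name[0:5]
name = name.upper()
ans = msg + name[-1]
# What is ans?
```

Answer: 'sigmaA'

Derivation:
Trace (tracking ans):
name = 'sigma'  # -> name = 'sigma'
msg = name[0:5]  # -> msg = 'sigma'
name = name.upper()  # -> name = 'SIGMA'
ans = msg + name[-1]  # -> ans = 'sigmaA'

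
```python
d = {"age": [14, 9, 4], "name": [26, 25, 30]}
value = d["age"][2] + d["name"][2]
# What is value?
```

Trace (tracking value):
d = {'age': [14, 9, 4], 'name': [26, 25, 30]}  # -> d = {'age': [14, 9, 4], 'name': [26, 25, 30]}
value = d['age'][2] + d['name'][2]  # -> value = 34

Answer: 34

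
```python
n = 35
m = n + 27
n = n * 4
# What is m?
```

Answer: 62

Derivation:
Trace (tracking m):
n = 35  # -> n = 35
m = n + 27  # -> m = 62
n = n * 4  # -> n = 140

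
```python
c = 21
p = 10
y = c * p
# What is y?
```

Trace (tracking y):
c = 21  # -> c = 21
p = 10  # -> p = 10
y = c * p  # -> y = 210

Answer: 210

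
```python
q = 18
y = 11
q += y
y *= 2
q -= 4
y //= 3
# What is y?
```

Trace (tracking y):
q = 18  # -> q = 18
y = 11  # -> y = 11
q += y  # -> q = 29
y *= 2  # -> y = 22
q -= 4  # -> q = 25
y //= 3  # -> y = 7

Answer: 7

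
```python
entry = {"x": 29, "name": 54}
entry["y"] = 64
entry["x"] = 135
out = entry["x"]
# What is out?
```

Answer: 135

Derivation:
Trace (tracking out):
entry = {'x': 29, 'name': 54}  # -> entry = {'x': 29, 'name': 54}
entry['y'] = 64  # -> entry = {'x': 29, 'name': 54, 'y': 64}
entry['x'] = 135  # -> entry = {'x': 135, 'name': 54, 'y': 64}
out = entry['x']  # -> out = 135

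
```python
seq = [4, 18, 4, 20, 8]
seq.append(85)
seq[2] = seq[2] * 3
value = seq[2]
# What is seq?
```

Answer: [4, 18, 12, 20, 8, 85]

Derivation:
Trace (tracking seq):
seq = [4, 18, 4, 20, 8]  # -> seq = [4, 18, 4, 20, 8]
seq.append(85)  # -> seq = [4, 18, 4, 20, 8, 85]
seq[2] = seq[2] * 3  # -> seq = [4, 18, 12, 20, 8, 85]
value = seq[2]  # -> value = 12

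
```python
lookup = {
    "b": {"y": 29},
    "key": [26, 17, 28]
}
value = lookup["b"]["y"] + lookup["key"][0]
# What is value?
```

Answer: 55

Derivation:
Trace (tracking value):
lookup = {'b': {'y': 29}, 'key': [26, 17, 28]}  # -> lookup = {'b': {'y': 29}, 'key': [26, 17, 28]}
value = lookup['b']['y'] + lookup['key'][0]  # -> value = 55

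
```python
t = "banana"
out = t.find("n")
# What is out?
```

Answer: 2

Derivation:
Trace (tracking out):
t = 'banana'  # -> t = 'banana'
out = t.find('n')  # -> out = 2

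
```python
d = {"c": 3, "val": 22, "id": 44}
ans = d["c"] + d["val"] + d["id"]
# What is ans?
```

Trace (tracking ans):
d = {'c': 3, 'val': 22, 'id': 44}  # -> d = {'c': 3, 'val': 22, 'id': 44}
ans = d['c'] + d['val'] + d['id']  # -> ans = 69

Answer: 69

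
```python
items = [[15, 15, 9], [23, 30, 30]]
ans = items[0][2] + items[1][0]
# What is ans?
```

Answer: 32

Derivation:
Trace (tracking ans):
items = [[15, 15, 9], [23, 30, 30]]  # -> items = [[15, 15, 9], [23, 30, 30]]
ans = items[0][2] + items[1][0]  # -> ans = 32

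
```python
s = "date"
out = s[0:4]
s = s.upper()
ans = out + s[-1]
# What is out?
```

Answer: 'date'

Derivation:
Trace (tracking out):
s = 'date'  # -> s = 'date'
out = s[0:4]  # -> out = 'date'
s = s.upper()  # -> s = 'DATE'
ans = out + s[-1]  # -> ans = 'dateE'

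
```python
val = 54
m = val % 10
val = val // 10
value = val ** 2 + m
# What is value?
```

Answer: 29

Derivation:
Trace (tracking value):
val = 54  # -> val = 54
m = val % 10  # -> m = 4
val = val // 10  # -> val = 5
value = val ** 2 + m  # -> value = 29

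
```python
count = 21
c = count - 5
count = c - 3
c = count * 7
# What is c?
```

Answer: 91

Derivation:
Trace (tracking c):
count = 21  # -> count = 21
c = count - 5  # -> c = 16
count = c - 3  # -> count = 13
c = count * 7  # -> c = 91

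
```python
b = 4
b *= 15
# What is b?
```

Answer: 60

Derivation:
Trace (tracking b):
b = 4  # -> b = 4
b *= 15  # -> b = 60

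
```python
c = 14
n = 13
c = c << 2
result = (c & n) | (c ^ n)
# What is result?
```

Trace (tracking result):
c = 14  # -> c = 14
n = 13  # -> n = 13
c = c << 2  # -> c = 56
result = c & n | c ^ n  # -> result = 61

Answer: 61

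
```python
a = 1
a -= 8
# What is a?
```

Answer: -7

Derivation:
Trace (tracking a):
a = 1  # -> a = 1
a -= 8  # -> a = -7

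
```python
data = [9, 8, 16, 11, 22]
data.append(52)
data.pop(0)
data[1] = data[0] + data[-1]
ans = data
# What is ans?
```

Answer: [8, 60, 11, 22, 52]

Derivation:
Trace (tracking ans):
data = [9, 8, 16, 11, 22]  # -> data = [9, 8, 16, 11, 22]
data.append(52)  # -> data = [9, 8, 16, 11, 22, 52]
data.pop(0)  # -> data = [8, 16, 11, 22, 52]
data[1] = data[0] + data[-1]  # -> data = [8, 60, 11, 22, 52]
ans = data  # -> ans = [8, 60, 11, 22, 52]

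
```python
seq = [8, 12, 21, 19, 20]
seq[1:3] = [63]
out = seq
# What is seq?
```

Trace (tracking seq):
seq = [8, 12, 21, 19, 20]  # -> seq = [8, 12, 21, 19, 20]
seq[1:3] = [63]  # -> seq = [8, 63, 19, 20]
out = seq  # -> out = [8, 63, 19, 20]

Answer: [8, 63, 19, 20]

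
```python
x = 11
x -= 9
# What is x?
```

Answer: 2

Derivation:
Trace (tracking x):
x = 11  # -> x = 11
x -= 9  # -> x = 2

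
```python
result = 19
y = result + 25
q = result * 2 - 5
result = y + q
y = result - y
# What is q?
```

Answer: 33

Derivation:
Trace (tracking q):
result = 19  # -> result = 19
y = result + 25  # -> y = 44
q = result * 2 - 5  # -> q = 33
result = y + q  # -> result = 77
y = result - y  # -> y = 33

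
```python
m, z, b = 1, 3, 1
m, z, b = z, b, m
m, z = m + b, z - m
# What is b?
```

Answer: 1

Derivation:
Trace (tracking b):
m, z, b = (1, 3, 1)  # -> m = 1, z = 3, b = 1
m, z, b = (z, b, m)  # -> m = 3, z = 1, b = 1
m, z = (m + b, z - m)  # -> m = 4, z = -2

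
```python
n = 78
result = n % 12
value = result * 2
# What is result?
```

Trace (tracking result):
n = 78  # -> n = 78
result = n % 12  # -> result = 6
value = result * 2  # -> value = 12

Answer: 6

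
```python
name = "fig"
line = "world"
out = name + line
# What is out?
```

Answer: 'figworld'

Derivation:
Trace (tracking out):
name = 'fig'  # -> name = 'fig'
line = 'world'  # -> line = 'world'
out = name + line  # -> out = 'figworld'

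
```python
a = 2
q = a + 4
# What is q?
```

Trace (tracking q):
a = 2  # -> a = 2
q = a + 4  # -> q = 6

Answer: 6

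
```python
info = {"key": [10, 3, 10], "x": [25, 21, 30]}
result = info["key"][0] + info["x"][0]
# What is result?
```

Trace (tracking result):
info = {'key': [10, 3, 10], 'x': [25, 21, 30]}  # -> info = {'key': [10, 3, 10], 'x': [25, 21, 30]}
result = info['key'][0] + info['x'][0]  # -> result = 35

Answer: 35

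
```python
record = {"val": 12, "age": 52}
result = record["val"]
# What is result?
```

Trace (tracking result):
record = {'val': 12, 'age': 52}  # -> record = {'val': 12, 'age': 52}
result = record['val']  # -> result = 12

Answer: 12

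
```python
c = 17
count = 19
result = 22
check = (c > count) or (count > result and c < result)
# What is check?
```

Trace (tracking check):
c = 17  # -> c = 17
count = 19  # -> count = 19
result = 22  # -> result = 22
check = c > count or (count > result and c < result)  # -> check = False

Answer: False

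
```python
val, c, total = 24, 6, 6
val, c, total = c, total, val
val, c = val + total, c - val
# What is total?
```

Trace (tracking total):
val, c, total = (24, 6, 6)  # -> val = 24, c = 6, total = 6
val, c, total = (c, total, val)  # -> val = 6, c = 6, total = 24
val, c = (val + total, c - val)  # -> val = 30, c = 0

Answer: 24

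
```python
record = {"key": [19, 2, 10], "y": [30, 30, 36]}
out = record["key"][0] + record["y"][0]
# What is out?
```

Answer: 49

Derivation:
Trace (tracking out):
record = {'key': [19, 2, 10], 'y': [30, 30, 36]}  # -> record = {'key': [19, 2, 10], 'y': [30, 30, 36]}
out = record['key'][0] + record['y'][0]  # -> out = 49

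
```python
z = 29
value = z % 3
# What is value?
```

Trace (tracking value):
z = 29  # -> z = 29
value = z % 3  # -> value = 2

Answer: 2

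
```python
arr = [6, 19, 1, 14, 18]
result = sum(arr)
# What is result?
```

Answer: 58

Derivation:
Trace (tracking result):
arr = [6, 19, 1, 14, 18]  # -> arr = [6, 19, 1, 14, 18]
result = sum(arr)  # -> result = 58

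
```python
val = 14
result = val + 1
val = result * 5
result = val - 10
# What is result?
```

Answer: 65

Derivation:
Trace (tracking result):
val = 14  # -> val = 14
result = val + 1  # -> result = 15
val = result * 5  # -> val = 75
result = val - 10  # -> result = 65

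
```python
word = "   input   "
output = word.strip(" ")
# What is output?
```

Trace (tracking output):
word = '   input   '  # -> word = '   input   '
output = word.strip(' ')  # -> output = 'input'

Answer: 'input'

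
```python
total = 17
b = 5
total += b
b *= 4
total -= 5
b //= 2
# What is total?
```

Trace (tracking total):
total = 17  # -> total = 17
b = 5  # -> b = 5
total += b  # -> total = 22
b *= 4  # -> b = 20
total -= 5  # -> total = 17
b //= 2  # -> b = 10

Answer: 17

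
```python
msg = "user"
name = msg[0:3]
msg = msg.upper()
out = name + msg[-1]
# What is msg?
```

Answer: 'USER'

Derivation:
Trace (tracking msg):
msg = 'user'  # -> msg = 'user'
name = msg[0:3]  # -> name = 'use'
msg = msg.upper()  # -> msg = 'USER'
out = name + msg[-1]  # -> out = 'useR'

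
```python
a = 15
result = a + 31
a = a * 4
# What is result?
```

Answer: 46

Derivation:
Trace (tracking result):
a = 15  # -> a = 15
result = a + 31  # -> result = 46
a = a * 4  # -> a = 60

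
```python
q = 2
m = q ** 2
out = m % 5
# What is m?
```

Answer: 4

Derivation:
Trace (tracking m):
q = 2  # -> q = 2
m = q ** 2  # -> m = 4
out = m % 5  # -> out = 4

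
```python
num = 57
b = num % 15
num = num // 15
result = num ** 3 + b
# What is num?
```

Trace (tracking num):
num = 57  # -> num = 57
b = num % 15  # -> b = 12
num = num // 15  # -> num = 3
result = num ** 3 + b  # -> result = 39

Answer: 3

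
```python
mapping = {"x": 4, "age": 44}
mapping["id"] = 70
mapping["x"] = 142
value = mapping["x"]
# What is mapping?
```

Answer: {'x': 142, 'age': 44, 'id': 70}

Derivation:
Trace (tracking mapping):
mapping = {'x': 4, 'age': 44}  # -> mapping = {'x': 4, 'age': 44}
mapping['id'] = 70  # -> mapping = {'x': 4, 'age': 44, 'id': 70}
mapping['x'] = 142  # -> mapping = {'x': 142, 'age': 44, 'id': 70}
value = mapping['x']  # -> value = 142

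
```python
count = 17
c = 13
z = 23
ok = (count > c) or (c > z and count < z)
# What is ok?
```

Answer: True

Derivation:
Trace (tracking ok):
count = 17  # -> count = 17
c = 13  # -> c = 13
z = 23  # -> z = 23
ok = count > c or (c > z and count < z)  # -> ok = True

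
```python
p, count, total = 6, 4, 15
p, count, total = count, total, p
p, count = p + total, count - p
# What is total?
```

Answer: 6

Derivation:
Trace (tracking total):
p, count, total = (6, 4, 15)  # -> p = 6, count = 4, total = 15
p, count, total = (count, total, p)  # -> p = 4, count = 15, total = 6
p, count = (p + total, count - p)  # -> p = 10, count = 11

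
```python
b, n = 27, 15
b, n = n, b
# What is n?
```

Trace (tracking n):
b, n = (27, 15)  # -> b = 27, n = 15
b, n = (n, b)  # -> b = 15, n = 27

Answer: 27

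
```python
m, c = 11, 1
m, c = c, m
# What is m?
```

Answer: 1

Derivation:
Trace (tracking m):
m, c = (11, 1)  # -> m = 11, c = 1
m, c = (c, m)  # -> m = 1, c = 11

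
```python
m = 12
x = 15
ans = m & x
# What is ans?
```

Trace (tracking ans):
m = 12  # -> m = 12
x = 15  # -> x = 15
ans = m & x  # -> ans = 12

Answer: 12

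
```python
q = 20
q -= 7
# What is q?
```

Trace (tracking q):
q = 20  # -> q = 20
q -= 7  # -> q = 13

Answer: 13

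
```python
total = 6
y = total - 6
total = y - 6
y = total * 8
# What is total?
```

Trace (tracking total):
total = 6  # -> total = 6
y = total - 6  # -> y = 0
total = y - 6  # -> total = -6
y = total * 8  # -> y = -48

Answer: -6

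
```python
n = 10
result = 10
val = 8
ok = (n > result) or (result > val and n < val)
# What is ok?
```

Answer: False

Derivation:
Trace (tracking ok):
n = 10  # -> n = 10
result = 10  # -> result = 10
val = 8  # -> val = 8
ok = n > result or (result > val and n < val)  # -> ok = False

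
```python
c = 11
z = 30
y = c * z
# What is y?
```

Answer: 330

Derivation:
Trace (tracking y):
c = 11  # -> c = 11
z = 30  # -> z = 30
y = c * z  # -> y = 330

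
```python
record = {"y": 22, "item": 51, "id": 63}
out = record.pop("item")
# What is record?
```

Trace (tracking record):
record = {'y': 22, 'item': 51, 'id': 63}  # -> record = {'y': 22, 'item': 51, 'id': 63}
out = record.pop('item')  # -> out = 51

Answer: {'y': 22, 'id': 63}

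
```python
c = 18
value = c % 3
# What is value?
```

Answer: 0

Derivation:
Trace (tracking value):
c = 18  # -> c = 18
value = c % 3  # -> value = 0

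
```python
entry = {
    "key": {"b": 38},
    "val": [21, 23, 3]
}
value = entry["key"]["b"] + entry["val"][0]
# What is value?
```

Answer: 59

Derivation:
Trace (tracking value):
entry = {'key': {'b': 38}, 'val': [21, 23, 3]}  # -> entry = {'key': {'b': 38}, 'val': [21, 23, 3]}
value = entry['key']['b'] + entry['val'][0]  # -> value = 59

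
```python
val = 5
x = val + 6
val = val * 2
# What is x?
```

Answer: 11

Derivation:
Trace (tracking x):
val = 5  # -> val = 5
x = val + 6  # -> x = 11
val = val * 2  # -> val = 10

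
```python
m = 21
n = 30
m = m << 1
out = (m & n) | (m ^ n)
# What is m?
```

Answer: 42

Derivation:
Trace (tracking m):
m = 21  # -> m = 21
n = 30  # -> n = 30
m = m << 1  # -> m = 42
out = m & n | m ^ n  # -> out = 62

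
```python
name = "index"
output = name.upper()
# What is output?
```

Answer: 'INDEX'

Derivation:
Trace (tracking output):
name = 'index'  # -> name = 'index'
output = name.upper()  # -> output = 'INDEX'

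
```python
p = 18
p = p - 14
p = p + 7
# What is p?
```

Trace (tracking p):
p = 18  # -> p = 18
p = p - 14  # -> p = 4
p = p + 7  # -> p = 11

Answer: 11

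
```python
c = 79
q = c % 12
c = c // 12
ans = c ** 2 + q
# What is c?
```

Answer: 6

Derivation:
Trace (tracking c):
c = 79  # -> c = 79
q = c % 12  # -> q = 7
c = c // 12  # -> c = 6
ans = c ** 2 + q  # -> ans = 43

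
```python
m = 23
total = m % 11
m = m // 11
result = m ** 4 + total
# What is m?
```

Trace (tracking m):
m = 23  # -> m = 23
total = m % 11  # -> total = 1
m = m // 11  # -> m = 2
result = m ** 4 + total  # -> result = 17

Answer: 2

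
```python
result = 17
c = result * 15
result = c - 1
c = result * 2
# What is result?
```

Trace (tracking result):
result = 17  # -> result = 17
c = result * 15  # -> c = 255
result = c - 1  # -> result = 254
c = result * 2  # -> c = 508

Answer: 254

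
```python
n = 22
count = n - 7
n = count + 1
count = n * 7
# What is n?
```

Trace (tracking n):
n = 22  # -> n = 22
count = n - 7  # -> count = 15
n = count + 1  # -> n = 16
count = n * 7  # -> count = 112

Answer: 16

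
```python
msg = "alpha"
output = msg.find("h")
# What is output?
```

Answer: 3

Derivation:
Trace (tracking output):
msg = 'alpha'  # -> msg = 'alpha'
output = msg.find('h')  # -> output = 3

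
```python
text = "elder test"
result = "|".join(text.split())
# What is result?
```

Trace (tracking result):
text = 'elder test'  # -> text = 'elder test'
result = '|'.join(text.split())  # -> result = 'elder|test'

Answer: 'elder|test'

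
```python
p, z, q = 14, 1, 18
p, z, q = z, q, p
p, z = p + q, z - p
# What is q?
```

Answer: 14

Derivation:
Trace (tracking q):
p, z, q = (14, 1, 18)  # -> p = 14, z = 1, q = 18
p, z, q = (z, q, p)  # -> p = 1, z = 18, q = 14
p, z = (p + q, z - p)  # -> p = 15, z = 17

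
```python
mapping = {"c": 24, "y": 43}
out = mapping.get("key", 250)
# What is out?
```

Answer: 250

Derivation:
Trace (tracking out):
mapping = {'c': 24, 'y': 43}  # -> mapping = {'c': 24, 'y': 43}
out = mapping.get('key', 250)  # -> out = 250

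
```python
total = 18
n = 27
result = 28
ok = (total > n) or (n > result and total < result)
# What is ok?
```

Trace (tracking ok):
total = 18  # -> total = 18
n = 27  # -> n = 27
result = 28  # -> result = 28
ok = total > n or (n > result and total < result)  # -> ok = False

Answer: False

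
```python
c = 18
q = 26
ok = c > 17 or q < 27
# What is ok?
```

Answer: True

Derivation:
Trace (tracking ok):
c = 18  # -> c = 18
q = 26  # -> q = 26
ok = c > 17 or q < 27  # -> ok = True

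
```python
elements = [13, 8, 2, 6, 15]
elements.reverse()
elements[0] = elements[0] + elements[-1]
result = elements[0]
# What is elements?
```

Trace (tracking elements):
elements = [13, 8, 2, 6, 15]  # -> elements = [13, 8, 2, 6, 15]
elements.reverse()  # -> elements = [15, 6, 2, 8, 13]
elements[0] = elements[0] + elements[-1]  # -> elements = [28, 6, 2, 8, 13]
result = elements[0]  # -> result = 28

Answer: [28, 6, 2, 8, 13]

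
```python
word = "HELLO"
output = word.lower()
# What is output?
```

Answer: 'hello'

Derivation:
Trace (tracking output):
word = 'HELLO'  # -> word = 'HELLO'
output = word.lower()  # -> output = 'hello'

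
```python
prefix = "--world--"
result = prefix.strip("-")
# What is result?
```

Trace (tracking result):
prefix = '--world--'  # -> prefix = '--world--'
result = prefix.strip('-')  # -> result = 'world'

Answer: 'world'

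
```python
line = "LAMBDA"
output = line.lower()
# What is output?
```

Answer: 'lambda'

Derivation:
Trace (tracking output):
line = 'LAMBDA'  # -> line = 'LAMBDA'
output = line.lower()  # -> output = 'lambda'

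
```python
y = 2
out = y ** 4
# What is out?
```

Trace (tracking out):
y = 2  # -> y = 2
out = y ** 4  # -> out = 16

Answer: 16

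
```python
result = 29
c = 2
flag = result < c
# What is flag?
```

Trace (tracking flag):
result = 29  # -> result = 29
c = 2  # -> c = 2
flag = result < c  # -> flag = False

Answer: False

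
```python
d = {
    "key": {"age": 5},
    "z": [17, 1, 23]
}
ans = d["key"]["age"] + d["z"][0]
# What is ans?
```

Trace (tracking ans):
d = {'key': {'age': 5}, 'z': [17, 1, 23]}  # -> d = {'key': {'age': 5}, 'z': [17, 1, 23]}
ans = d['key']['age'] + d['z'][0]  # -> ans = 22

Answer: 22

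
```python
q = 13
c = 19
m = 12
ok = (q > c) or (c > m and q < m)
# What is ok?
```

Answer: False

Derivation:
Trace (tracking ok):
q = 13  # -> q = 13
c = 19  # -> c = 19
m = 12  # -> m = 12
ok = q > c or (c > m and q < m)  # -> ok = False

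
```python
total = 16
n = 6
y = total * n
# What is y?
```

Trace (tracking y):
total = 16  # -> total = 16
n = 6  # -> n = 6
y = total * n  # -> y = 96

Answer: 96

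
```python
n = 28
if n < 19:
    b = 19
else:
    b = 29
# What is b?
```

Trace (tracking b):
n = 28  # -> n = 28
if n < 19:  # condition is False
else:
    b = 29  # -> b = 29

Answer: 29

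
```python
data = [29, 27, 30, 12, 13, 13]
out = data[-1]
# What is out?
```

Trace (tracking out):
data = [29, 27, 30, 12, 13, 13]  # -> data = [29, 27, 30, 12, 13, 13]
out = data[-1]  # -> out = 13

Answer: 13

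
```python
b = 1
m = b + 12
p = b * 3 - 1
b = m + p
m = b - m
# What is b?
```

Answer: 15

Derivation:
Trace (tracking b):
b = 1  # -> b = 1
m = b + 12  # -> m = 13
p = b * 3 - 1  # -> p = 2
b = m + p  # -> b = 15
m = b - m  # -> m = 2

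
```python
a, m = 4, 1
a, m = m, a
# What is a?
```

Answer: 1

Derivation:
Trace (tracking a):
a, m = (4, 1)  # -> a = 4, m = 1
a, m = (m, a)  # -> a = 1, m = 4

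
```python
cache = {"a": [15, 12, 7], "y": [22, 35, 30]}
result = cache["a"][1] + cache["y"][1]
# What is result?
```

Trace (tracking result):
cache = {'a': [15, 12, 7], 'y': [22, 35, 30]}  # -> cache = {'a': [15, 12, 7], 'y': [22, 35, 30]}
result = cache['a'][1] + cache['y'][1]  # -> result = 47

Answer: 47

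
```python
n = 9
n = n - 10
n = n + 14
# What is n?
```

Answer: 13

Derivation:
Trace (tracking n):
n = 9  # -> n = 9
n = n - 10  # -> n = -1
n = n + 14  # -> n = 13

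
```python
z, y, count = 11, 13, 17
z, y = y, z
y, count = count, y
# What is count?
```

Trace (tracking count):
z, y, count = (11, 13, 17)  # -> z = 11, y = 13, count = 17
z, y = (y, z)  # -> z = 13, y = 11
y, count = (count, y)  # -> y = 17, count = 11

Answer: 11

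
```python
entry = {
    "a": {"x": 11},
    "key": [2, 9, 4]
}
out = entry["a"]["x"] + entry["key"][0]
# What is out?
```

Trace (tracking out):
entry = {'a': {'x': 11}, 'key': [2, 9, 4]}  # -> entry = {'a': {'x': 11}, 'key': [2, 9, 4]}
out = entry['a']['x'] + entry['key'][0]  # -> out = 13

Answer: 13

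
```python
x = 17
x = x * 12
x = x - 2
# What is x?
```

Answer: 202

Derivation:
Trace (tracking x):
x = 17  # -> x = 17
x = x * 12  # -> x = 204
x = x - 2  # -> x = 202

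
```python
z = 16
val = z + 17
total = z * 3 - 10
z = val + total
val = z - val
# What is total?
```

Trace (tracking total):
z = 16  # -> z = 16
val = z + 17  # -> val = 33
total = z * 3 - 10  # -> total = 38
z = val + total  # -> z = 71
val = z - val  # -> val = 38

Answer: 38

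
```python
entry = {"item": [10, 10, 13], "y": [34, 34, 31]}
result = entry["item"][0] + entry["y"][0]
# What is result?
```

Trace (tracking result):
entry = {'item': [10, 10, 13], 'y': [34, 34, 31]}  # -> entry = {'item': [10, 10, 13], 'y': [34, 34, 31]}
result = entry['item'][0] + entry['y'][0]  # -> result = 44

Answer: 44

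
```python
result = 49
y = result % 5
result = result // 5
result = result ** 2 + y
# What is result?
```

Answer: 85

Derivation:
Trace (tracking result):
result = 49  # -> result = 49
y = result % 5  # -> y = 4
result = result // 5  # -> result = 9
result = result ** 2 + y  # -> result = 85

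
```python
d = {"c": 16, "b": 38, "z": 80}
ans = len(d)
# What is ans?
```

Answer: 3

Derivation:
Trace (tracking ans):
d = {'c': 16, 'b': 38, 'z': 80}  # -> d = {'c': 16, 'b': 38, 'z': 80}
ans = len(d)  # -> ans = 3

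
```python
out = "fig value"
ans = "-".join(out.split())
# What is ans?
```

Trace (tracking ans):
out = 'fig value'  # -> out = 'fig value'
ans = '-'.join(out.split())  # -> ans = 'fig-value'

Answer: 'fig-value'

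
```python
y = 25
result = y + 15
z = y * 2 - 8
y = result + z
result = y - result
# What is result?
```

Trace (tracking result):
y = 25  # -> y = 25
result = y + 15  # -> result = 40
z = y * 2 - 8  # -> z = 42
y = result + z  # -> y = 82
result = y - result  # -> result = 42

Answer: 42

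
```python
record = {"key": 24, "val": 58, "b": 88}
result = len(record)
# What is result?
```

Trace (tracking result):
record = {'key': 24, 'val': 58, 'b': 88}  # -> record = {'key': 24, 'val': 58, 'b': 88}
result = len(record)  # -> result = 3

Answer: 3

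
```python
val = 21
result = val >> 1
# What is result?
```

Trace (tracking result):
val = 21  # -> val = 21
result = val >> 1  # -> result = 10

Answer: 10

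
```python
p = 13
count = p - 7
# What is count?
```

Answer: 6

Derivation:
Trace (tracking count):
p = 13  # -> p = 13
count = p - 7  # -> count = 6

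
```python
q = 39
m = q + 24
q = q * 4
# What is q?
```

Trace (tracking q):
q = 39  # -> q = 39
m = q + 24  # -> m = 63
q = q * 4  # -> q = 156

Answer: 156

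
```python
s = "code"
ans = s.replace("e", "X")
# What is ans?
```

Trace (tracking ans):
s = 'code'  # -> s = 'code'
ans = s.replace('e', 'X')  # -> ans = 'codX'

Answer: 'codX'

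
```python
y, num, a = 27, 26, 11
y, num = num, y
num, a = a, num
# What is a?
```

Trace (tracking a):
y, num, a = (27, 26, 11)  # -> y = 27, num = 26, a = 11
y, num = (num, y)  # -> y = 26, num = 27
num, a = (a, num)  # -> num = 11, a = 27

Answer: 27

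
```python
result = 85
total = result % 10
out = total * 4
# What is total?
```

Answer: 5

Derivation:
Trace (tracking total):
result = 85  # -> result = 85
total = result % 10  # -> total = 5
out = total * 4  # -> out = 20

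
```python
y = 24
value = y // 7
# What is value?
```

Answer: 3

Derivation:
Trace (tracking value):
y = 24  # -> y = 24
value = y // 7  # -> value = 3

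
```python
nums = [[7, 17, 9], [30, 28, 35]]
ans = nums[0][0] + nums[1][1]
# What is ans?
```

Answer: 35

Derivation:
Trace (tracking ans):
nums = [[7, 17, 9], [30, 28, 35]]  # -> nums = [[7, 17, 9], [30, 28, 35]]
ans = nums[0][0] + nums[1][1]  # -> ans = 35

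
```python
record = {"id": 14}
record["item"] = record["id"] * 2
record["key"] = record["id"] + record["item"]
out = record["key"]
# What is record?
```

Trace (tracking record):
record = {'id': 14}  # -> record = {'id': 14}
record['item'] = record['id'] * 2  # -> record = {'id': 14, 'item': 28}
record['key'] = record['id'] + record['item']  # -> record = {'id': 14, 'item': 28, 'key': 42}
out = record['key']  # -> out = 42

Answer: {'id': 14, 'item': 28, 'key': 42}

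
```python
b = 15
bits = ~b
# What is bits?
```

Trace (tracking bits):
b = 15  # -> b = 15
bits = ~b  # -> bits = -16

Answer: -16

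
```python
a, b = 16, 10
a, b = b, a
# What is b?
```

Answer: 16

Derivation:
Trace (tracking b):
a, b = (16, 10)  # -> a = 16, b = 10
a, b = (b, a)  # -> a = 10, b = 16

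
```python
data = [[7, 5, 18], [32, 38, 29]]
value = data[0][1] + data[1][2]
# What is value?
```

Trace (tracking value):
data = [[7, 5, 18], [32, 38, 29]]  # -> data = [[7, 5, 18], [32, 38, 29]]
value = data[0][1] + data[1][2]  # -> value = 34

Answer: 34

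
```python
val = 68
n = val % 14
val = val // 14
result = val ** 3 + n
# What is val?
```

Trace (tracking val):
val = 68  # -> val = 68
n = val % 14  # -> n = 12
val = val // 14  # -> val = 4
result = val ** 3 + n  # -> result = 76

Answer: 4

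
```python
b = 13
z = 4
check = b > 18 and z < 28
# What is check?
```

Answer: False

Derivation:
Trace (tracking check):
b = 13  # -> b = 13
z = 4  # -> z = 4
check = b > 18 and z < 28  # -> check = False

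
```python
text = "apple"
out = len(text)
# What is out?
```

Answer: 5

Derivation:
Trace (tracking out):
text = 'apple'  # -> text = 'apple'
out = len(text)  # -> out = 5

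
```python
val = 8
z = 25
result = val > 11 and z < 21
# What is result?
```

Trace (tracking result):
val = 8  # -> val = 8
z = 25  # -> z = 25
result = val > 11 and z < 21  # -> result = False

Answer: False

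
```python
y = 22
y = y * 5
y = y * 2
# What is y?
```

Answer: 220

Derivation:
Trace (tracking y):
y = 22  # -> y = 22
y = y * 5  # -> y = 110
y = y * 2  # -> y = 220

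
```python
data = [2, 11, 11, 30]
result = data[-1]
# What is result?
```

Answer: 30

Derivation:
Trace (tracking result):
data = [2, 11, 11, 30]  # -> data = [2, 11, 11, 30]
result = data[-1]  # -> result = 30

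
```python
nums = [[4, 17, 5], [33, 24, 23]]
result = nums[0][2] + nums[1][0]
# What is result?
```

Trace (tracking result):
nums = [[4, 17, 5], [33, 24, 23]]  # -> nums = [[4, 17, 5], [33, 24, 23]]
result = nums[0][2] + nums[1][0]  # -> result = 38

Answer: 38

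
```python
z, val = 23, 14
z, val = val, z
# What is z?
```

Trace (tracking z):
z, val = (23, 14)  # -> z = 23, val = 14
z, val = (val, z)  # -> z = 14, val = 23

Answer: 14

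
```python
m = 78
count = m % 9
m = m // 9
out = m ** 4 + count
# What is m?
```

Answer: 8

Derivation:
Trace (tracking m):
m = 78  # -> m = 78
count = m % 9  # -> count = 6
m = m // 9  # -> m = 8
out = m ** 4 + count  # -> out = 4102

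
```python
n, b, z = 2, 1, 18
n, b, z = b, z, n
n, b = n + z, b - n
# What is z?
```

Answer: 2

Derivation:
Trace (tracking z):
n, b, z = (2, 1, 18)  # -> n = 2, b = 1, z = 18
n, b, z = (b, z, n)  # -> n = 1, b = 18, z = 2
n, b = (n + z, b - n)  # -> n = 3, b = 17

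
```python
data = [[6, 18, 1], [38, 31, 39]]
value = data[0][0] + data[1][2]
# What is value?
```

Trace (tracking value):
data = [[6, 18, 1], [38, 31, 39]]  # -> data = [[6, 18, 1], [38, 31, 39]]
value = data[0][0] + data[1][2]  # -> value = 45

Answer: 45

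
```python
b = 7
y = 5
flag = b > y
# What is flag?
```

Trace (tracking flag):
b = 7  # -> b = 7
y = 5  # -> y = 5
flag = b > y  # -> flag = True

Answer: True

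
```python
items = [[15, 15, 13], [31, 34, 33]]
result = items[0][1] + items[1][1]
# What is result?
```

Trace (tracking result):
items = [[15, 15, 13], [31, 34, 33]]  # -> items = [[15, 15, 13], [31, 34, 33]]
result = items[0][1] + items[1][1]  # -> result = 49

Answer: 49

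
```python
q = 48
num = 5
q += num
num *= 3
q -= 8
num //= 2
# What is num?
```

Trace (tracking num):
q = 48  # -> q = 48
num = 5  # -> num = 5
q += num  # -> q = 53
num *= 3  # -> num = 15
q -= 8  # -> q = 45
num //= 2  # -> num = 7

Answer: 7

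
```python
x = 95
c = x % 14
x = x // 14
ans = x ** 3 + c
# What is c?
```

Trace (tracking c):
x = 95  # -> x = 95
c = x % 14  # -> c = 11
x = x // 14  # -> x = 6
ans = x ** 3 + c  # -> ans = 227

Answer: 11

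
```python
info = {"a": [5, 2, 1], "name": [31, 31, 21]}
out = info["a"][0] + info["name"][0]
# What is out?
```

Trace (tracking out):
info = {'a': [5, 2, 1], 'name': [31, 31, 21]}  # -> info = {'a': [5, 2, 1], 'name': [31, 31, 21]}
out = info['a'][0] + info['name'][0]  # -> out = 36

Answer: 36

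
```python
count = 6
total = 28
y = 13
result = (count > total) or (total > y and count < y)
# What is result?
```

Trace (tracking result):
count = 6  # -> count = 6
total = 28  # -> total = 28
y = 13  # -> y = 13
result = count > total or (total > y and count < y)  # -> result = True

Answer: True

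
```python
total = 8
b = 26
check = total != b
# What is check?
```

Answer: True

Derivation:
Trace (tracking check):
total = 8  # -> total = 8
b = 26  # -> b = 26
check = total != b  # -> check = True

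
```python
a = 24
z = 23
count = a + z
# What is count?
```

Answer: 47

Derivation:
Trace (tracking count):
a = 24  # -> a = 24
z = 23  # -> z = 23
count = a + z  # -> count = 47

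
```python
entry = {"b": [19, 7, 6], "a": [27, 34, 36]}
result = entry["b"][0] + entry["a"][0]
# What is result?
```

Answer: 46

Derivation:
Trace (tracking result):
entry = {'b': [19, 7, 6], 'a': [27, 34, 36]}  # -> entry = {'b': [19, 7, 6], 'a': [27, 34, 36]}
result = entry['b'][0] + entry['a'][0]  # -> result = 46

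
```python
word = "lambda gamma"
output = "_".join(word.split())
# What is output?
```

Trace (tracking output):
word = 'lambda gamma'  # -> word = 'lambda gamma'
output = '_'.join(word.split())  # -> output = 'lambda_gamma'

Answer: 'lambda_gamma'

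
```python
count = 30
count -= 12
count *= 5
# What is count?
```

Trace (tracking count):
count = 30  # -> count = 30
count -= 12  # -> count = 18
count *= 5  # -> count = 90

Answer: 90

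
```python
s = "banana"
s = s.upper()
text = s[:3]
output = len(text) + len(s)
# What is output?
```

Trace (tracking output):
s = 'banana'  # -> s = 'banana'
s = s.upper()  # -> s = 'BANANA'
text = s[:3]  # -> text = 'BAN'
output = len(text) + len(s)  # -> output = 9

Answer: 9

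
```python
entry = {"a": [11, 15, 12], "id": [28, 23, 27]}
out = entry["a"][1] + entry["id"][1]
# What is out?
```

Answer: 38

Derivation:
Trace (tracking out):
entry = {'a': [11, 15, 12], 'id': [28, 23, 27]}  # -> entry = {'a': [11, 15, 12], 'id': [28, 23, 27]}
out = entry['a'][1] + entry['id'][1]  # -> out = 38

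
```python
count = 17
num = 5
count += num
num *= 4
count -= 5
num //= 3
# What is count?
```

Trace (tracking count):
count = 17  # -> count = 17
num = 5  # -> num = 5
count += num  # -> count = 22
num *= 4  # -> num = 20
count -= 5  # -> count = 17
num //= 3  # -> num = 6

Answer: 17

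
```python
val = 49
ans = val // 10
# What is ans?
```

Trace (tracking ans):
val = 49  # -> val = 49
ans = val // 10  # -> ans = 4

Answer: 4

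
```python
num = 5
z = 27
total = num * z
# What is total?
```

Trace (tracking total):
num = 5  # -> num = 5
z = 27  # -> z = 27
total = num * z  # -> total = 135

Answer: 135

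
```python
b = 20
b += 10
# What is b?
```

Answer: 30

Derivation:
Trace (tracking b):
b = 20  # -> b = 20
b += 10  # -> b = 30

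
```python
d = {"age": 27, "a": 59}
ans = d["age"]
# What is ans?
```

Trace (tracking ans):
d = {'age': 27, 'a': 59}  # -> d = {'age': 27, 'a': 59}
ans = d['age']  # -> ans = 27

Answer: 27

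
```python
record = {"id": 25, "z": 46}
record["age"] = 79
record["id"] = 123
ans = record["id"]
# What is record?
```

Answer: {'id': 123, 'z': 46, 'age': 79}

Derivation:
Trace (tracking record):
record = {'id': 25, 'z': 46}  # -> record = {'id': 25, 'z': 46}
record['age'] = 79  # -> record = {'id': 25, 'z': 46, 'age': 79}
record['id'] = 123  # -> record = {'id': 123, 'z': 46, 'age': 79}
ans = record['id']  # -> ans = 123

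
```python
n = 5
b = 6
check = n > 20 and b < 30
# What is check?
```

Answer: False

Derivation:
Trace (tracking check):
n = 5  # -> n = 5
b = 6  # -> b = 6
check = n > 20 and b < 30  # -> check = False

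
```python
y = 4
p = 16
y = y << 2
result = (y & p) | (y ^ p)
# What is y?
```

Answer: 16

Derivation:
Trace (tracking y):
y = 4  # -> y = 4
p = 16  # -> p = 16
y = y << 2  # -> y = 16
result = y & p | y ^ p  # -> result = 16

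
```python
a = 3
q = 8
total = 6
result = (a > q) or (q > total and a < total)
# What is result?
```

Trace (tracking result):
a = 3  # -> a = 3
q = 8  # -> q = 8
total = 6  # -> total = 6
result = a > q or (q > total and a < total)  # -> result = True

Answer: True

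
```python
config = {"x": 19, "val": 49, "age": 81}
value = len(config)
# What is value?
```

Answer: 3

Derivation:
Trace (tracking value):
config = {'x': 19, 'val': 49, 'age': 81}  # -> config = {'x': 19, 'val': 49, 'age': 81}
value = len(config)  # -> value = 3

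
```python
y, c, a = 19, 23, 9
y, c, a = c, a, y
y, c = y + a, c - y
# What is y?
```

Trace (tracking y):
y, c, a = (19, 23, 9)  # -> y = 19, c = 23, a = 9
y, c, a = (c, a, y)  # -> y = 23, c = 9, a = 19
y, c = (y + a, c - y)  # -> y = 42, c = -14

Answer: 42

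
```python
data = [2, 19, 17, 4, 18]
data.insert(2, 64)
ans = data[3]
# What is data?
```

Trace (tracking data):
data = [2, 19, 17, 4, 18]  # -> data = [2, 19, 17, 4, 18]
data.insert(2, 64)  # -> data = [2, 19, 64, 17, 4, 18]
ans = data[3]  # -> ans = 17

Answer: [2, 19, 64, 17, 4, 18]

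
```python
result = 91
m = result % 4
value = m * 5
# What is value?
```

Answer: 15

Derivation:
Trace (tracking value):
result = 91  # -> result = 91
m = result % 4  # -> m = 3
value = m * 5  # -> value = 15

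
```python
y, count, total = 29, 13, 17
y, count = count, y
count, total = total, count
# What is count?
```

Trace (tracking count):
y, count, total = (29, 13, 17)  # -> y = 29, count = 13, total = 17
y, count = (count, y)  # -> y = 13, count = 29
count, total = (total, count)  # -> count = 17, total = 29

Answer: 17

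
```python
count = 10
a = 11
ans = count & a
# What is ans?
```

Answer: 10

Derivation:
Trace (tracking ans):
count = 10  # -> count = 10
a = 11  # -> a = 11
ans = count & a  # -> ans = 10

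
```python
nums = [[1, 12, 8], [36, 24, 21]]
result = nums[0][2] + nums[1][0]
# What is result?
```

Answer: 44

Derivation:
Trace (tracking result):
nums = [[1, 12, 8], [36, 24, 21]]  # -> nums = [[1, 12, 8], [36, 24, 21]]
result = nums[0][2] + nums[1][0]  # -> result = 44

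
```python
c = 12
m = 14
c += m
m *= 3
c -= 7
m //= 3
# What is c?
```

Trace (tracking c):
c = 12  # -> c = 12
m = 14  # -> m = 14
c += m  # -> c = 26
m *= 3  # -> m = 42
c -= 7  # -> c = 19
m //= 3  # -> m = 14

Answer: 19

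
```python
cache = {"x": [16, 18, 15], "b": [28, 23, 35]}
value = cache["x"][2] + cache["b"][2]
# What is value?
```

Trace (tracking value):
cache = {'x': [16, 18, 15], 'b': [28, 23, 35]}  # -> cache = {'x': [16, 18, 15], 'b': [28, 23, 35]}
value = cache['x'][2] + cache['b'][2]  # -> value = 50

Answer: 50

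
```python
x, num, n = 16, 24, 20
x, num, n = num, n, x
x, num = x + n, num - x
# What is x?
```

Answer: 40

Derivation:
Trace (tracking x):
x, num, n = (16, 24, 20)  # -> x = 16, num = 24, n = 20
x, num, n = (num, n, x)  # -> x = 24, num = 20, n = 16
x, num = (x + n, num - x)  # -> x = 40, num = -4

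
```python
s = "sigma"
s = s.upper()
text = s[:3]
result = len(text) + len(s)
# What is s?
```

Answer: 'SIGMA'

Derivation:
Trace (tracking s):
s = 'sigma'  # -> s = 'sigma'
s = s.upper()  # -> s = 'SIGMA'
text = s[:3]  # -> text = 'SIG'
result = len(text) + len(s)  # -> result = 8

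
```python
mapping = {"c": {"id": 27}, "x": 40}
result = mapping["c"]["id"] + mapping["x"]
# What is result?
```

Answer: 67

Derivation:
Trace (tracking result):
mapping = {'c': {'id': 27}, 'x': 40}  # -> mapping = {'c': {'id': 27}, 'x': 40}
result = mapping['c']['id'] + mapping['x']  # -> result = 67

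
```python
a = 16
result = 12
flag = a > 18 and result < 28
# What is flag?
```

Trace (tracking flag):
a = 16  # -> a = 16
result = 12  # -> result = 12
flag = a > 18 and result < 28  # -> flag = False

Answer: False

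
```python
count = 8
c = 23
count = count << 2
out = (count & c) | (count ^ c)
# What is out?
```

Answer: 55

Derivation:
Trace (tracking out):
count = 8  # -> count = 8
c = 23  # -> c = 23
count = count << 2  # -> count = 32
out = count & c | count ^ c  # -> out = 55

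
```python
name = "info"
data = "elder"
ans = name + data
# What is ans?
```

Answer: 'infoelder'

Derivation:
Trace (tracking ans):
name = 'info'  # -> name = 'info'
data = 'elder'  # -> data = 'elder'
ans = name + data  # -> ans = 'infoelder'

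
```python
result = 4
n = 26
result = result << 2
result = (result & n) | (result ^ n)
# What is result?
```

Answer: 26

Derivation:
Trace (tracking result):
result = 4  # -> result = 4
n = 26  # -> n = 26
result = result << 2  # -> result = 16
result = result & n | result ^ n  # -> result = 26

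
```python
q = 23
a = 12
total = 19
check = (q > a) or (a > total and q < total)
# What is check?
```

Trace (tracking check):
q = 23  # -> q = 23
a = 12  # -> a = 12
total = 19  # -> total = 19
check = q > a or (a > total and q < total)  # -> check = True

Answer: True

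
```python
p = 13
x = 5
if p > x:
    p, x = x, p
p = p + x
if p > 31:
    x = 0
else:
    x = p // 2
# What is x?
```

Trace (tracking x):
p = 13  # -> p = 13
x = 5  # -> x = 5
if p > x:  # condition is True
    p, x = (x, p)  # -> p = 5, x = 13
p = p + x  # -> p = 18
if p > 31:  # condition is False
else:
    x = p // 2  # -> x = 9

Answer: 9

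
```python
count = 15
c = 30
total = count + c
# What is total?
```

Trace (tracking total):
count = 15  # -> count = 15
c = 30  # -> c = 30
total = count + c  # -> total = 45

Answer: 45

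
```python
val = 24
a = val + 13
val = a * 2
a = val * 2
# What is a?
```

Trace (tracking a):
val = 24  # -> val = 24
a = val + 13  # -> a = 37
val = a * 2  # -> val = 74
a = val * 2  # -> a = 148

Answer: 148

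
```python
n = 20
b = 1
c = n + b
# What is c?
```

Trace (tracking c):
n = 20  # -> n = 20
b = 1  # -> b = 1
c = n + b  # -> c = 21

Answer: 21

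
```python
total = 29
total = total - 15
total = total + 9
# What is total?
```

Trace (tracking total):
total = 29  # -> total = 29
total = total - 15  # -> total = 14
total = total + 9  # -> total = 23

Answer: 23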